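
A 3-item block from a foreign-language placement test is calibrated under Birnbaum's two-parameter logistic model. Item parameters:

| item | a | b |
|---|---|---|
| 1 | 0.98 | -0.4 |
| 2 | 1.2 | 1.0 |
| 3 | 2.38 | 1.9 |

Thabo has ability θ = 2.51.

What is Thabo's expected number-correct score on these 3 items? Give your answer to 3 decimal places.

P(θ) = 1 / (1 + exp(−a(θ − b)))
P_1 = 1/(1+e^{-2.8518}) = 0.9454
P_2 = 1/(1+e^{-1.8120}) = 0.8596
P_3 = 1/(1+e^{-1.4518}) = 0.8103
E[score] = 0.9454 + 0.8596 + 0.8103 = 2.6153

2.615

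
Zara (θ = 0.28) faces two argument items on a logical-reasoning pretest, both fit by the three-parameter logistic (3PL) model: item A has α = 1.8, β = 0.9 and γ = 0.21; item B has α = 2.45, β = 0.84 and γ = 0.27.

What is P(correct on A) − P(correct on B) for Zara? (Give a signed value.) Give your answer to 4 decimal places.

P(θ) = γ + (1 − γ) · 1 / (1 + exp(−α(θ − β)))
P_A = 0.4049
P_B = 0.4177
P_A − P_B = -0.0127

-0.0127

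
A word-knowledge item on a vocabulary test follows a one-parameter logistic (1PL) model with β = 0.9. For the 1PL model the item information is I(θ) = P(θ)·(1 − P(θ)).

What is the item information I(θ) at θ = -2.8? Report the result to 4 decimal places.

P = 1/(1+e^{3.7000}) = 0.0241
P(1−P) = 0.0241 × 0.9759 = 0.0235
I = P(1−P) = 0.02354

0.0235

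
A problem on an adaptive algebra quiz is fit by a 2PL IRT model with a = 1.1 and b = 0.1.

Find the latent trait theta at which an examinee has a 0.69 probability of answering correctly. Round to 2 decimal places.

P(theta) = 1 / (1 + exp(−a(theta − b)))
logit = ln(0.6900/0.3100) = 0.8001
theta = b + logit/(a) = 0.1 + 0.8001/1.1000 = 0.8274

0.83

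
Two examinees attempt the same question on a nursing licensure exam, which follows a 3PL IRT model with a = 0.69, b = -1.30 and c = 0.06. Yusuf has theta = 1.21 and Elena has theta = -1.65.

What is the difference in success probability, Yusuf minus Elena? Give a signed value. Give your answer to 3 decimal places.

P(theta) = c + (1 − c) · 1 / (1 + exp(−a(theta − b)))
P(Yusuf) = 0.8587  [exponent 1.7319]
P(Elena) = 0.4735  [exponent -0.2415]
Difference = 0.8587 − 0.4735 = 0.3852

0.385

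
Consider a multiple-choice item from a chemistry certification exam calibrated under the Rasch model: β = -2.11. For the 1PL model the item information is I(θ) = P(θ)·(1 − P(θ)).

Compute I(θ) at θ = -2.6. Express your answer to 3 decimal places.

0.236

P = 1/(1+e^{0.4900}) = 0.3799
P(1−P) = 0.3799 × 0.6201 = 0.2356
I = P(1−P) = 0.23557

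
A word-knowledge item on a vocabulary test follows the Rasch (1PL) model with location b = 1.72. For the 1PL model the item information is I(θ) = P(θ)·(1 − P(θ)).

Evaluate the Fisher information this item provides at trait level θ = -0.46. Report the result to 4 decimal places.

P = 1/(1+e^{2.1800}) = 0.1016
P(1−P) = 0.1016 × 0.8984 = 0.0912
I = P(1−P) = 0.09125

0.0912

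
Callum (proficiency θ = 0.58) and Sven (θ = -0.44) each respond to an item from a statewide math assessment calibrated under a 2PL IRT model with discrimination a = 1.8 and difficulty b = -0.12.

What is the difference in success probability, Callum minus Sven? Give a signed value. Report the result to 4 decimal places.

P(θ) = 1 / (1 + exp(−a(θ − b)))
P(Callum) = 0.7790  [exponent 1.2600]
P(Sven) = 0.3599  [exponent -0.5760]
Difference = 0.7790 − 0.3599 = 0.4192

0.4192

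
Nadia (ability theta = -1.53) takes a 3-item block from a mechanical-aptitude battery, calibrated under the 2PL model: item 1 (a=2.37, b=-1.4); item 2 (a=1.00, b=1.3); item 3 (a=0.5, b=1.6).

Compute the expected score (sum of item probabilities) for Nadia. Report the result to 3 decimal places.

0.652

P(theta) = 1 / (1 + exp(−a(theta − b)))
P_1 = 1/(1+e^{0.3081}) = 0.4236
P_2 = 1/(1+e^{2.8300}) = 0.0557
P_3 = 1/(1+e^{1.5650}) = 0.1729
E[score] = 0.4236 + 0.0557 + 0.1729 = 0.6522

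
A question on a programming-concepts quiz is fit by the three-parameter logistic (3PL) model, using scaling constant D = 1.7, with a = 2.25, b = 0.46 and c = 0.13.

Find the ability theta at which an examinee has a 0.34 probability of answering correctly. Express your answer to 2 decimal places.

P(theta) = c + (1 − c) · 1 / (1 + exp(−D·a(theta − b)))
Remove guessing floor: (0.34 − 0.13)/(1 − 0.13) = 0.2414
logit = ln(0.2414/0.7586) = -1.1451
theta = b + logit/(1.7·a) = 0.46 + (-1.1451)/3.8250 = 0.1606

0.16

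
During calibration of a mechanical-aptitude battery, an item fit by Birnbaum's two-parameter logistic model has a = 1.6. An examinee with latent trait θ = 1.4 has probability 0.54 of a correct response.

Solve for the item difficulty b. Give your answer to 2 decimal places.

1.30

P(θ) = 1 / (1 + exp(−a(θ − b)))
logit(0.54) = ln(0.54/0.46) = 0.1603
b = θ − logit/(a) = 1.4 − 0.1603/1.6000 = 1.2998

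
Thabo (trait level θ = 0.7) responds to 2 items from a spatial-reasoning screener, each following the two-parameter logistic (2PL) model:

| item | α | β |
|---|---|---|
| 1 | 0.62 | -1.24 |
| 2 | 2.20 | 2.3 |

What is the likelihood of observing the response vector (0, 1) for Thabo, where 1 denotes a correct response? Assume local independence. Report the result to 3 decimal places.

0.007

P(θ) = 1 / (1 + exp(−α(θ − β)))
P_1 = 1/(1+e^{-1.2028}) = 0.7690
P_2 = 1/(1+e^{3.5200}) = 0.0287
L = (1−P_1) × P_2 = 0.2310 × 0.0287 = 0.00664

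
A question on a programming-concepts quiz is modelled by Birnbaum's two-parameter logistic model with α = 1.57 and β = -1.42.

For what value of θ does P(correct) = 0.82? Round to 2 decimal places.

P(θ) = 1 / (1 + exp(−α(θ − β)))
logit = ln(0.8200/0.1800) = 1.5163
θ = β + logit/(α) = -1.42 + 1.5163/1.5700 = -0.4542

-0.45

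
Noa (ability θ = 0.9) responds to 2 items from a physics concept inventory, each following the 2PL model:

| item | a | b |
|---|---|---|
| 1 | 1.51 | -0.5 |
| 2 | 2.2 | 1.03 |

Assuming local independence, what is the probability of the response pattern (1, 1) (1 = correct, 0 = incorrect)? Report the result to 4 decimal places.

P(θ) = 1 / (1 + exp(−a(θ − b)))
P_1 = 1/(1+e^{-2.1140}) = 0.8923
P_2 = 1/(1+e^{0.2860}) = 0.4290
L = P_1 × P_2 = 0.8923 × 0.4290 = 0.38276

0.3828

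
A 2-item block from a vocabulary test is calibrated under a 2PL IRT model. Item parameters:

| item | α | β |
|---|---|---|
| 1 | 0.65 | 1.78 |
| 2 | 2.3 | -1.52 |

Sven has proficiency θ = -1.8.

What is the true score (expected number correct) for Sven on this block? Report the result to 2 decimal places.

0.43

P(θ) = 1 / (1 + exp(−α(θ − β)))
P_1 = 1/(1+e^{2.3270}) = 0.0889
P_2 = 1/(1+e^{0.6440}) = 0.3443
E[score] = 0.0889 + 0.3443 = 0.4333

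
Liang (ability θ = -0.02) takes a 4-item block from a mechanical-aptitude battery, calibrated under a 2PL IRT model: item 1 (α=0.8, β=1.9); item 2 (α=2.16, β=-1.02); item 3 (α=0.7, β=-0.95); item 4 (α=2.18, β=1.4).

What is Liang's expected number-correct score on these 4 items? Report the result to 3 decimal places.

P(θ) = 1 / (1 + exp(−α(θ − β)))
P_1 = 1/(1+e^{1.5360}) = 0.1771
P_2 = 1/(1+e^{-2.1600}) = 0.8966
P_3 = 1/(1+e^{-0.6510}) = 0.6572
P_4 = 1/(1+e^{3.0956}) = 0.0433
E[score] = 0.1771 + 0.8966 + 0.6572 + 0.0433 = 1.7742

1.774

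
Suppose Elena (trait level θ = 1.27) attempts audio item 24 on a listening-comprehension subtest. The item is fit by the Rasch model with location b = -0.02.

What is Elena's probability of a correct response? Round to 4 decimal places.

0.7841

P(θ) = 1 / (1 + exp(−(θ − b)))
Exponent: (1.27 − (-0.02)) = 1.2900
1/(1 + e^{-1.2900}) = 0.7841
P = 0.7841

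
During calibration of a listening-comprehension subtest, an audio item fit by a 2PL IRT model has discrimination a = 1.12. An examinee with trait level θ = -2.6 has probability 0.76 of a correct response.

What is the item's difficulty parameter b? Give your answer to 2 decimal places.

-3.63

P(θ) = 1 / (1 + exp(−a(θ − b)))
logit(0.76) = ln(0.76/0.24) = 1.1527
b = θ − logit/(a) = -2.6 − 1.1527/1.1200 = -3.6292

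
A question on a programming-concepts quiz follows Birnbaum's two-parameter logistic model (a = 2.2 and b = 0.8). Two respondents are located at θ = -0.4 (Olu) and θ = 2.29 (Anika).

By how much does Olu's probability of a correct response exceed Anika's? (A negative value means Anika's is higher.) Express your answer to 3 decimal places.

-0.897

P(θ) = 1 / (1 + exp(−a(θ − b)))
P(Olu) = 0.0666  [exponent -2.6400]
P(Anika) = 0.9637  [exponent 3.2780]
Difference = 0.0666 − 0.9637 = -0.8971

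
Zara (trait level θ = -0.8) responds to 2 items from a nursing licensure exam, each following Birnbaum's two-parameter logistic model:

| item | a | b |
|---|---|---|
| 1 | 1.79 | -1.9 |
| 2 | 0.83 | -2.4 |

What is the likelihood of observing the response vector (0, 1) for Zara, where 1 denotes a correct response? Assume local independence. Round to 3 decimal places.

0.097

P(θ) = 1 / (1 + exp(−a(θ − b)))
P_1 = 1/(1+e^{-1.9690}) = 0.8775
P_2 = 1/(1+e^{-1.3280}) = 0.7905
L = (1−P_1) × P_2 = 0.1225 × 0.7905 = 0.09683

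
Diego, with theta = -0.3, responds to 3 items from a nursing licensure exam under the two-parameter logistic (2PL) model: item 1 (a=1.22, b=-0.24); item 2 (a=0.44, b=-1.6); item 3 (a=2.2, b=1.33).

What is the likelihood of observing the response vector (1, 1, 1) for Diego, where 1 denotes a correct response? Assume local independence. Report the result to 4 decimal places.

0.0083

P(theta) = 1 / (1 + exp(−a(theta − b)))
P_1 = 1/(1+e^{0.0732}) = 0.4817
P_2 = 1/(1+e^{-0.5720}) = 0.6392
P_3 = 1/(1+e^{3.5860}) = 0.0270
L = P_1 × P_2 × P_3 = 0.4817 × 0.6392 × 0.0270 = 0.00830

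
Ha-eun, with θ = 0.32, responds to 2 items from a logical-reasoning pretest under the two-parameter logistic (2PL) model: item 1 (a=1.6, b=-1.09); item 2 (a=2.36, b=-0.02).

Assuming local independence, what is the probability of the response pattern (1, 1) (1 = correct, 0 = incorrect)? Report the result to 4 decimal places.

P(θ) = 1 / (1 + exp(−a(θ − b)))
P_1 = 1/(1+e^{-2.2560}) = 0.9052
P_2 = 1/(1+e^{-0.8024}) = 0.6905
L = P_1 × P_2 = 0.9052 × 0.6905 = 0.62501

0.6250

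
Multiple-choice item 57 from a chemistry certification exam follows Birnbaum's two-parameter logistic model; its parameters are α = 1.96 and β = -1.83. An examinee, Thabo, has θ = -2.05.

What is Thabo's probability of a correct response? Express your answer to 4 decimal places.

P(θ) = 1 / (1 + exp(−α(θ − β)))
Exponent: 1.96 × (-2.05 − (-1.83)) = -0.4312
1/(1 + e^{0.4312}) = 0.3938

0.3938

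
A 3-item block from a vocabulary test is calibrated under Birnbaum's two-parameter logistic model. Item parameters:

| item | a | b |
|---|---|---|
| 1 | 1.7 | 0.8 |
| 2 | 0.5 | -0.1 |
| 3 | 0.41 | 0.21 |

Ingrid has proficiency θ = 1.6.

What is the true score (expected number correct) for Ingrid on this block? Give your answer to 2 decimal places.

2.14

P(θ) = 1 / (1 + exp(−a(θ − b)))
P_1 = 1/(1+e^{-1.3600}) = 0.7958
P_2 = 1/(1+e^{-0.8500}) = 0.7006
P_3 = 1/(1+e^{-0.5699}) = 0.6387
E[score] = 0.7958 + 0.7006 + 0.6387 = 2.1351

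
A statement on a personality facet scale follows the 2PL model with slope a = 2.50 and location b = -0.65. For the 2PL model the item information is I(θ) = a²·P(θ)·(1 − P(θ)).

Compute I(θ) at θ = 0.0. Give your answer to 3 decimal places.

P = 1/(1+e^{-1.6250}) = 0.8355
P(1−P) = 0.8355 × 0.1645 = 0.1375
I = a² × P(1−P) = 2.50² × 0.1375 = 0.85907

0.859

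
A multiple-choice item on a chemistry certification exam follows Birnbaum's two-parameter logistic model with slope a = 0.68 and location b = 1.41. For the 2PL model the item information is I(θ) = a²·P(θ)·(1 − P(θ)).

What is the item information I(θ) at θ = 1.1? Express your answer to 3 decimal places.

0.114

P = 1/(1+e^{0.2108}) = 0.4475
P(1−P) = 0.4475 × 0.5525 = 0.2472
I = a² × P(1−P) = 0.68² × 0.2472 = 0.11433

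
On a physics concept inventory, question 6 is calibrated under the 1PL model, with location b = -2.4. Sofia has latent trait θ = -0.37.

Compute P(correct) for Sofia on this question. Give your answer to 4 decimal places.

0.8839

P(θ) = 1 / (1 + exp(−(θ − b)))
Exponent: (-0.37 − (-2.4)) = 2.0300
1/(1 + e^{-2.0300}) = 0.8839
P = 0.8839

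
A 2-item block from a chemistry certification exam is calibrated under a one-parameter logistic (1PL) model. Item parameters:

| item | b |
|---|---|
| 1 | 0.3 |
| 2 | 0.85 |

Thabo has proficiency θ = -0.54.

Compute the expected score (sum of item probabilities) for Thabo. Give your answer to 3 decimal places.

P(θ) = 1 / (1 + exp(−(θ − b)))
P_1 = 1/(1+e^{0.8400}) = 0.3015
P_2 = 1/(1+e^{1.3900}) = 0.1994
E[score] = 0.3015 + 0.1994 = 0.5009

0.501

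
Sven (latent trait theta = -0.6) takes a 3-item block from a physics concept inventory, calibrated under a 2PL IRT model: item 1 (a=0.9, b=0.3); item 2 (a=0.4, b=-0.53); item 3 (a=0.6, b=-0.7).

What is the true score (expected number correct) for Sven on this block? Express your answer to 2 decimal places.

1.32

P(theta) = 1 / (1 + exp(−a(theta − b)))
P_1 = 1/(1+e^{0.8100}) = 0.3079
P_2 = 1/(1+e^{0.0280}) = 0.4930
P_3 = 1/(1+e^{-0.0600}) = 0.5150
E[score] = 0.3079 + 0.4930 + 0.5150 = 1.3159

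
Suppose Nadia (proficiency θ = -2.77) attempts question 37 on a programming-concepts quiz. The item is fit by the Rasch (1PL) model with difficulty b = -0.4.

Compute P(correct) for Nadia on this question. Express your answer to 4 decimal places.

P(θ) = 1 / (1 + exp(−(θ − b)))
Exponent: (-2.77 − (-0.4)) = -2.3700
1/(1 + e^{2.3700}) = 0.0855
P = 0.0855

0.0855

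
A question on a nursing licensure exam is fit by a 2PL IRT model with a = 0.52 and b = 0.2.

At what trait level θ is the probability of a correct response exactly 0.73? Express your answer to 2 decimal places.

2.11

P(θ) = 1 / (1 + exp(−a(θ − b)))
logit = ln(0.7300/0.2700) = 0.9946
θ = b + logit/(a) = 0.2 + 0.9946/0.5200 = 2.1127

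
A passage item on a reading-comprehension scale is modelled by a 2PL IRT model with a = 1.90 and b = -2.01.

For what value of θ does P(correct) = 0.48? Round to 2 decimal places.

-2.05

P(θ) = 1 / (1 + exp(−a(θ − b)))
logit = ln(0.4800/0.5200) = -0.0800
θ = b + logit/(a) = -2.01 + (-0.0800)/1.9000 = -2.0521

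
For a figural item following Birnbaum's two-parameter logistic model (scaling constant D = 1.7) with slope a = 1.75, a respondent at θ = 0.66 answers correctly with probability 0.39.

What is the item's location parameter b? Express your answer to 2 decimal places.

0.81

P(θ) = 1 / (1 + exp(−D·a(θ − b)))
logit(0.39) = ln(0.39/0.61) = -0.4473
b = θ − logit/(1.7·a) = 0.66 − (-0.4473)/2.9750 = 0.8104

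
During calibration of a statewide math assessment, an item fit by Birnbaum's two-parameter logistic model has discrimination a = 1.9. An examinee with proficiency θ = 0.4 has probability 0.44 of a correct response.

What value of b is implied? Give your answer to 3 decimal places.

P(θ) = 1 / (1 + exp(−a(θ − b)))
logit(0.44) = ln(0.44/0.56) = -0.2412
b = θ − logit/(a) = 0.4 − (-0.2412)/1.9000 = 0.5269

0.527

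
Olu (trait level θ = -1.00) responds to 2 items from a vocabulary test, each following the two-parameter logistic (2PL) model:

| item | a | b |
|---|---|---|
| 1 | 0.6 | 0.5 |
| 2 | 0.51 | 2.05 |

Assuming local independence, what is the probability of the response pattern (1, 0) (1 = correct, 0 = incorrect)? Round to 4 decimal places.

0.2387

P(θ) = 1 / (1 + exp(−a(θ − b)))
P_1 = 1/(1+e^{0.9000}) = 0.2891
P_2 = 1/(1+e^{1.5555}) = 0.1743
L = P_1 × (1−P_2) = 0.2891 × 0.8257 = 0.23867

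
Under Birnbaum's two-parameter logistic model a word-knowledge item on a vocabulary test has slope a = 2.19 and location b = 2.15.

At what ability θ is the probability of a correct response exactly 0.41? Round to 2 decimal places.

1.98

P(θ) = 1 / (1 + exp(−a(θ − b)))
logit = ln(0.4100/0.5900) = -0.3640
θ = b + logit/(a) = 2.15 + (-0.3640)/2.1900 = 1.9838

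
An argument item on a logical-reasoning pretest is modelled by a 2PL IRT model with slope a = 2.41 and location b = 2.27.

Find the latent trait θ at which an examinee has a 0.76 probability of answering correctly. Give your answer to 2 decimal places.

2.75

P(θ) = 1 / (1 + exp(−a(θ − b)))
logit = ln(0.7600/0.2400) = 1.1527
θ = b + logit/(a) = 2.27 + 1.1527/2.4100 = 2.7483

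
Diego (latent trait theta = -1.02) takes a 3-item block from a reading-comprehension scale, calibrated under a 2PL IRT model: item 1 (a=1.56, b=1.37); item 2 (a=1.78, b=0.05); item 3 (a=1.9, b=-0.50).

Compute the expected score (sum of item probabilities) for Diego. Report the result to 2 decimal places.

P(theta) = 1 / (1 + exp(−a(theta − b)))
P_1 = 1/(1+e^{3.7284}) = 0.0235
P_2 = 1/(1+e^{1.9046}) = 0.1296
P_3 = 1/(1+e^{0.9880}) = 0.2713
E[score] = 0.0235 + 0.1296 + 0.2713 = 0.4244

0.42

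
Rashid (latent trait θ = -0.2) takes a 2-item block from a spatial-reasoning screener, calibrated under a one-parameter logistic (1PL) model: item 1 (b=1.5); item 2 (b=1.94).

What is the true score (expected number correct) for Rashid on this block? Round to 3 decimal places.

0.260

P(θ) = 1 / (1 + exp(−(θ − b)))
P_1 = 1/(1+e^{1.7000}) = 0.1545
P_2 = 1/(1+e^{2.1400}) = 0.1053
E[score] = 0.1545 + 0.1053 = 0.2597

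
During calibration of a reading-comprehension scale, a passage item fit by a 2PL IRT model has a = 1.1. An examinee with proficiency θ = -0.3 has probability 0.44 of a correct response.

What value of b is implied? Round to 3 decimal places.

-0.081

P(θ) = 1 / (1 + exp(−a(θ − b)))
logit(0.44) = ln(0.44/0.56) = -0.2412
b = θ − logit/(a) = -0.3 − (-0.2412)/1.1000 = -0.0808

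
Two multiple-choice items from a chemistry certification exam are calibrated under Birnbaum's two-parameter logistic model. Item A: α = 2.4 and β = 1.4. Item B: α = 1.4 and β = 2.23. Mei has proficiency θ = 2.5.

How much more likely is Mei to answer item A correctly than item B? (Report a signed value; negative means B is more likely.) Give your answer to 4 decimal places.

P(θ) = 1 / (1 + exp(−α(θ − β)))
P_A = 0.9334
P_B = 0.5934
P_A − P_B = 0.3400

0.3400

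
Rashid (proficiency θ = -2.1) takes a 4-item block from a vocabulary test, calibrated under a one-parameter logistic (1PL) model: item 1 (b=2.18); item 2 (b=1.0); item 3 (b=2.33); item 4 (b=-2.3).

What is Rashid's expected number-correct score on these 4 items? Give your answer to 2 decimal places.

0.62

P(θ) = 1 / (1 + exp(−(θ − b)))
P_1 = 1/(1+e^{4.2800}) = 0.0137
P_2 = 1/(1+e^{3.1000}) = 0.0431
P_3 = 1/(1+e^{4.4300}) = 0.0118
P_4 = 1/(1+e^{-0.2000}) = 0.5498
E[score] = 0.0137 + 0.0431 + 0.0118 + 0.5498 = 0.6184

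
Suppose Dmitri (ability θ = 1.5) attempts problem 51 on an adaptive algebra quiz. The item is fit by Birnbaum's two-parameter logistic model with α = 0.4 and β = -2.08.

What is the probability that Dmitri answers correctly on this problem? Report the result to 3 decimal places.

P(θ) = 1 / (1 + exp(−α(θ − β)))
Exponent: 0.4 × (1.5 − (-2.08)) = 1.4320
1/(1 + e^{-1.4320}) = 0.8072

0.807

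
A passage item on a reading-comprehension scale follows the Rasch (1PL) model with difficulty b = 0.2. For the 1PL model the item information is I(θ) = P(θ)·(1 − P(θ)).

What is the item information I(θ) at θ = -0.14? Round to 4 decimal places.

0.2429

P = 1/(1+e^{0.3400}) = 0.4158
P(1−P) = 0.4158 × 0.5842 = 0.2429
I = P(1−P) = 0.24291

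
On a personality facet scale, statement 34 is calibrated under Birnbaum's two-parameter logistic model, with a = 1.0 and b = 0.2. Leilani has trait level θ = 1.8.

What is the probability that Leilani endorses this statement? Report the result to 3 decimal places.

P(θ) = 1 / (1 + exp(−a(θ − b)))
Exponent: 1.0 × (1.8 − 0.2) = 1.6000
1/(1 + e^{-1.6000}) = 0.8320

0.832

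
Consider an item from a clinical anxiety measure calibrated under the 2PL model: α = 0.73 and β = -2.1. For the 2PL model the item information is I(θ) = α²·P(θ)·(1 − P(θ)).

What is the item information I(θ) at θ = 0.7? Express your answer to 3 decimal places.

P = 1/(1+e^{-2.0440}) = 0.8853
P(1−P) = 0.8853 × 0.1147 = 0.1015
I = α² × P(1−P) = 0.73² × 0.1015 = 0.05410

0.054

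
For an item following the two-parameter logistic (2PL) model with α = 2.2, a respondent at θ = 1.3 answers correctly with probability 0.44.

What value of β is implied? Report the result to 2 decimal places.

P(θ) = 1 / (1 + exp(−α(θ − β)))
logit(0.44) = ln(0.44/0.56) = -0.2412
β = θ − logit/(α) = 1.3 − (-0.2412)/2.2000 = 1.4096

1.41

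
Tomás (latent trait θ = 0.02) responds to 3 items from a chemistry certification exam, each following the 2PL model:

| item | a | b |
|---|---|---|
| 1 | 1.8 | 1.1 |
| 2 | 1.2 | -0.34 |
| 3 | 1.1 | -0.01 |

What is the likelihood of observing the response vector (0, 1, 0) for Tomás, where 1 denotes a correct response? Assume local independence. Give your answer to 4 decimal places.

P(θ) = 1 / (1 + exp(−a(θ − b)))
P_1 = 1/(1+e^{1.9440}) = 0.1252
P_2 = 1/(1+e^{-0.4320}) = 0.6064
P_3 = 1/(1+e^{-0.0330}) = 0.5082
L = (1−P_1) × P_2 × (1−P_3) = 0.8748 × 0.6064 × 0.4918 = 0.26084

0.2608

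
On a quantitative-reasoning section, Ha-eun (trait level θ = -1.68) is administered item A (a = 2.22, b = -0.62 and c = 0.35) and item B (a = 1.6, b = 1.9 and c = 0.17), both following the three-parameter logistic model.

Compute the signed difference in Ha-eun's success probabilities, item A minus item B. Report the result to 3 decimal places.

0.234

P(θ) = c + (1 − c) · 1 / (1 + exp(−a(θ − b)))
P_A = 0.4064
P_B = 0.1727
P_A − P_B = 0.2337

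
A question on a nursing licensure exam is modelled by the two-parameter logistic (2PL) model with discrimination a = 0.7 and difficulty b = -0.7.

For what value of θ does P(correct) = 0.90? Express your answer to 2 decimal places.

P(θ) = 1 / (1 + exp(−a(θ − b)))
logit = ln(0.9000/0.1000) = 2.1972
θ = b + logit/(a) = -0.7 + 2.1972/0.7000 = 2.4389

2.44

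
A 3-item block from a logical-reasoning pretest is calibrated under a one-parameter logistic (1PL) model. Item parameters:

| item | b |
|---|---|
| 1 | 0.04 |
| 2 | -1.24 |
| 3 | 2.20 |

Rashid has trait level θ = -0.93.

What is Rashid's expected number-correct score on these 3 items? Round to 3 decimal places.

P(θ) = 1 / (1 + exp(−(θ − b)))
P_1 = 1/(1+e^{0.9700}) = 0.2749
P_2 = 1/(1+e^{-0.3100}) = 0.5769
P_3 = 1/(1+e^{3.1300}) = 0.0419
E[score] = 0.2749 + 0.5769 + 0.0419 = 0.8937

0.894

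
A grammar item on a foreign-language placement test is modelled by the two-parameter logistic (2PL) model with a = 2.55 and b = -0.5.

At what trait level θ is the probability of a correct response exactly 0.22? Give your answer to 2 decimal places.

P(θ) = 1 / (1 + exp(−a(θ − b)))
logit = ln(0.2200/0.7800) = -1.2657
θ = b + logit/(a) = -0.5 + (-1.2657)/2.5500 = -0.9963

-1.00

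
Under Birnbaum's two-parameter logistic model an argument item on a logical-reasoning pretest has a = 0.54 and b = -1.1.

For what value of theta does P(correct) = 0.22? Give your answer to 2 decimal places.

-3.44

P(theta) = 1 / (1 + exp(−a(theta − b)))
logit = ln(0.2200/0.7800) = -1.2657
theta = b + logit/(a) = -1.1 + (-1.2657)/0.5400 = -3.4438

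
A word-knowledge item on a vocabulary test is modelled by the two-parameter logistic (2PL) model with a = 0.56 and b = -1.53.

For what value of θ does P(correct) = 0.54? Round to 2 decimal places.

-1.24

P(θ) = 1 / (1 + exp(−a(θ − b)))
logit = ln(0.5400/0.4600) = 0.1603
θ = b + logit/(a) = -1.53 + 0.1603/0.5600 = -1.2437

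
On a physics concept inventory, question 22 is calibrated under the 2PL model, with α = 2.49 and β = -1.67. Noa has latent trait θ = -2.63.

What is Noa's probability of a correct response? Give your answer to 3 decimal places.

0.084

P(θ) = 1 / (1 + exp(−α(θ − β)))
Exponent: 2.49 × (-2.63 − (-1.67)) = -2.3904
1/(1 + e^{2.3904}) = 0.0839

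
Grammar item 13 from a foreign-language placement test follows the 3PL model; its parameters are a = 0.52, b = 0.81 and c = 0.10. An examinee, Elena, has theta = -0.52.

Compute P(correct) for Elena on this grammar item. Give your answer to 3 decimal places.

0.400

P(theta) = c + (1 − c) · 1 / (1 + exp(−a(theta − b)))
Exponent: 0.52 × (-0.52 − 0.81) = -0.6916
1/(1 + e^{0.6916}) = 0.3337
P = 0.10 + 0.90 × 0.3337 = 0.4003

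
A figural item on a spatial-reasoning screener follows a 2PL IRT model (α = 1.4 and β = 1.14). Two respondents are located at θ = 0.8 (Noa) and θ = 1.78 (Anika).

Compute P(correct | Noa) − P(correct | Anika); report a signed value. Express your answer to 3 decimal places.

-0.327

P(θ) = 1 / (1 + exp(−α(θ − β)))
P(Noa) = 0.3832  [exponent -0.4760]
P(Anika) = 0.7101  [exponent 0.8960]
Difference = 0.3832 − 0.7101 = -0.3269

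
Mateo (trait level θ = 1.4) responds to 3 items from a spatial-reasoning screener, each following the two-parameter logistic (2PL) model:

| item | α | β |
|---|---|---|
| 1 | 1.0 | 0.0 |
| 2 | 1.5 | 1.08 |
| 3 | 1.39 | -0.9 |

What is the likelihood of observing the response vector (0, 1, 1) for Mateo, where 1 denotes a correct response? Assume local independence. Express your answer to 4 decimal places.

0.1174

P(θ) = 1 / (1 + exp(−α(θ − β)))
P_1 = 1/(1+e^{-1.4000}) = 0.8022
P_2 = 1/(1+e^{-0.4800}) = 0.6177
P_3 = 1/(1+e^{-3.1970}) = 0.9607
L = (1−P_1) × P_2 × P_3 = 0.1978 × 0.6177 × 0.9607 = 0.11740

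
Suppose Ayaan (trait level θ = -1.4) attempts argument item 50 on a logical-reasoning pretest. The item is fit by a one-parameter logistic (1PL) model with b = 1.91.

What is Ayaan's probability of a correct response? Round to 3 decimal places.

0.035

P(θ) = 1 / (1 + exp(−(θ − b)))
Exponent: (-1.4 − 1.91) = -3.3100
1/(1 + e^{3.3100}) = 0.0352
P = 0.0352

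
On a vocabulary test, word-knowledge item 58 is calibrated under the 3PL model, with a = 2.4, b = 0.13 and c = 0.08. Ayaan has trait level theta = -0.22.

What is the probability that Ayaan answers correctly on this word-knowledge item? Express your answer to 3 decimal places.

0.357

P(theta) = c + (1 − c) · 1 / (1 + exp(−a(theta − b)))
Exponent: 2.4 × (-0.22 − 0.13) = -0.8400
1/(1 + e^{0.8400}) = 0.3015
P = 0.08 + 0.92 × 0.3015 = 0.3574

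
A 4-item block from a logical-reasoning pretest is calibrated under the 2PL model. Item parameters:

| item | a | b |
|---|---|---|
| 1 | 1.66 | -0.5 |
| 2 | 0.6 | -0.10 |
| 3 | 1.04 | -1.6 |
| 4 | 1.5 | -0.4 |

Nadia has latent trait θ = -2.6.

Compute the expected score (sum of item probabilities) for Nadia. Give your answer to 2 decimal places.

0.51

P(θ) = 1 / (1 + exp(−a(θ − b)))
P_1 = 1/(1+e^{3.4860}) = 0.0297
P_2 = 1/(1+e^{1.5000}) = 0.1824
P_3 = 1/(1+e^{1.0400}) = 0.2611
P_4 = 1/(1+e^{3.3000}) = 0.0356
E[score] = 0.0297 + 0.1824 + 0.2611 + 0.0356 = 0.5089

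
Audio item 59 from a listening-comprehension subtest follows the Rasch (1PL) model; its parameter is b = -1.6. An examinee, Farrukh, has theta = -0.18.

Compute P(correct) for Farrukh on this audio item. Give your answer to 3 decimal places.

P(theta) = 1 / (1 + exp(−(theta − b)))
Exponent: (-0.18 − (-1.6)) = 1.4200
1/(1 + e^{-1.4200}) = 0.8053
P = 0.8053

0.805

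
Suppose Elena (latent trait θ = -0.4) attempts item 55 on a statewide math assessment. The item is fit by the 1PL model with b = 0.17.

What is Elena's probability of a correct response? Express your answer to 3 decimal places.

P(θ) = 1 / (1 + exp(−(θ − b)))
Exponent: (-0.4 − 0.17) = -0.5700
1/(1 + e^{0.5700}) = 0.3612
P = 0.3612

0.361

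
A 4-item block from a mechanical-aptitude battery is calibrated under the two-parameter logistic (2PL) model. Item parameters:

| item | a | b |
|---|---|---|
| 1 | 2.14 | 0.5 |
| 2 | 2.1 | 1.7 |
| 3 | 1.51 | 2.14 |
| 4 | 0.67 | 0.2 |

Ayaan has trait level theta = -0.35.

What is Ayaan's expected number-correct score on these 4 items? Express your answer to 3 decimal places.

0.585

P(theta) = 1 / (1 + exp(−a(theta − b)))
P_1 = 1/(1+e^{1.8190}) = 0.1396
P_2 = 1/(1+e^{4.3050}) = 0.0133
P_3 = 1/(1+e^{3.7599}) = 0.0228
P_4 = 1/(1+e^{0.3685}) = 0.4089
E[score] = 0.1396 + 0.0133 + 0.0228 + 0.4089 = 0.5845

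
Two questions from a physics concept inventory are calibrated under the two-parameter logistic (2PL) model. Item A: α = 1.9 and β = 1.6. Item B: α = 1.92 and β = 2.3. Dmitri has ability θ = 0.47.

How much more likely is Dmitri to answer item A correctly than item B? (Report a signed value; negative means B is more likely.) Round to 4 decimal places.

0.0757

P(θ) = 1 / (1 + exp(−α(θ − β)))
P_A = 0.1046
P_B = 0.0289
P_A − P_B = 0.0757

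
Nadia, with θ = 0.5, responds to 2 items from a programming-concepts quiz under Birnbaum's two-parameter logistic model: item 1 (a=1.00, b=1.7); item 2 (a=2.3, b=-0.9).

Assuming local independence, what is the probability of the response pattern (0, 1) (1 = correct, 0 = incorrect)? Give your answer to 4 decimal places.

0.7390

P(θ) = 1 / (1 + exp(−a(θ − b)))
P_1 = 1/(1+e^{1.2000}) = 0.2315
P_2 = 1/(1+e^{-3.2200}) = 0.9616
L = (1−P_1) × P_2 = 0.7685 × 0.9616 = 0.73900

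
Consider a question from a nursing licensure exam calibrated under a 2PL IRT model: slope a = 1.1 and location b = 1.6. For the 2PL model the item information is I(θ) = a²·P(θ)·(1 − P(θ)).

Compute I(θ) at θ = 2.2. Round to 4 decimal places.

P = 1/(1+e^{-0.6600}) = 0.6593
P(1−P) = 0.6593 × 0.3407 = 0.2246
I = a² × P(1−P) = 1.1² × 0.2246 = 0.27181

0.2718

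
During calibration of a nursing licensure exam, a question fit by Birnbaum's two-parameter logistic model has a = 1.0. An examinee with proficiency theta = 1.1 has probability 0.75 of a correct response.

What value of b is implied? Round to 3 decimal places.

P(theta) = 1 / (1 + exp(−a(theta − b)))
logit(0.75) = ln(0.75/0.25) = 1.0986
b = theta − logit/(a) = 1.1 − 1.0986/1.0000 = 0.0014

0.001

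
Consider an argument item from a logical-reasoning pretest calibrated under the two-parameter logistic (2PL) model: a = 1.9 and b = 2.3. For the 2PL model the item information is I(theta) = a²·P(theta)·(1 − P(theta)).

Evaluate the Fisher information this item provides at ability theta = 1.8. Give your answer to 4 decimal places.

0.7260

P = 1/(1+e^{0.9500}) = 0.2789
P(1−P) = 0.2789 × 0.7211 = 0.2011
I = a² × P(1−P) = 1.9² × 0.2011 = 0.72600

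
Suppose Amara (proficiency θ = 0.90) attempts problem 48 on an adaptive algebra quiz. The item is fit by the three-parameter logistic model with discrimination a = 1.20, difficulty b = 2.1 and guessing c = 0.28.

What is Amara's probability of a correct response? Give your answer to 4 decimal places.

P(θ) = c + (1 − c) · 1 / (1 + exp(−a(θ − b)))
Exponent: 1.20 × (0.90 − 2.1) = -1.4400
1/(1 + e^{1.4400}) = 0.1915
P = 0.28 + 0.72 × 0.1915 = 0.4179

0.4179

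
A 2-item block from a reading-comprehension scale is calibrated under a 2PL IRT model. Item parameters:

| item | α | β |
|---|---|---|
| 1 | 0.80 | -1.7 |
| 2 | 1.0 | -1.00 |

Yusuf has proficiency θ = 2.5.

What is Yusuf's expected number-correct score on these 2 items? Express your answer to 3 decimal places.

P(θ) = 1 / (1 + exp(−α(θ − β)))
P_1 = 1/(1+e^{-3.3600}) = 0.9664
P_2 = 1/(1+e^{-3.5000}) = 0.9707
E[score] = 0.9664 + 0.9707 = 1.9371

1.937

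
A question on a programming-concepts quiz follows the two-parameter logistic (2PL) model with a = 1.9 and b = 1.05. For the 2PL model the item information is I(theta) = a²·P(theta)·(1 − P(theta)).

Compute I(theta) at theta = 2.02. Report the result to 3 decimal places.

0.426

P = 1/(1+e^{-1.8430}) = 0.8633
P(1−P) = 0.8633 × 0.1367 = 0.1180
I = a² × P(1−P) = 1.9² × 0.1180 = 0.42602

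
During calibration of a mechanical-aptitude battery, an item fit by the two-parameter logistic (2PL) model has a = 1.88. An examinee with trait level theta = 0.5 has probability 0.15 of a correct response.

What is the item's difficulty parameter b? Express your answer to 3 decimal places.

P(theta) = 1 / (1 + exp(−a(theta − b)))
logit(0.15) = ln(0.15/0.85) = -1.7346
b = theta − logit/(a) = 0.5 − (-1.7346)/1.8800 = 1.4227

1.423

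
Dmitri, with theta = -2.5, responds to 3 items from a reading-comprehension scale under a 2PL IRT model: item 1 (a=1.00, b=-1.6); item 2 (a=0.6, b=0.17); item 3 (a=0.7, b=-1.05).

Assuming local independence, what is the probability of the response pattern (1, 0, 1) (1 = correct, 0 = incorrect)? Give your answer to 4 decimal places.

P(theta) = 1 / (1 + exp(−a(theta − b)))
P_1 = 1/(1+e^{0.9000}) = 0.2891
P_2 = 1/(1+e^{1.6020}) = 0.1677
P_3 = 1/(1+e^{1.0150}) = 0.2660
L = P_1 × (1−P_2) × P_3 = 0.2891 × 0.8323 × 0.2660 = 0.06399

0.0640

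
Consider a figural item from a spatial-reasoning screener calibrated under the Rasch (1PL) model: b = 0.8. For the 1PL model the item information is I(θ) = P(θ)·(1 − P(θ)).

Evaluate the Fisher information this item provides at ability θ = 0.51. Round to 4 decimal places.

P = 1/(1+e^{0.2900}) = 0.4280
P(1−P) = 0.4280 × 0.5720 = 0.2448
I = P(1−P) = 0.24482

0.2448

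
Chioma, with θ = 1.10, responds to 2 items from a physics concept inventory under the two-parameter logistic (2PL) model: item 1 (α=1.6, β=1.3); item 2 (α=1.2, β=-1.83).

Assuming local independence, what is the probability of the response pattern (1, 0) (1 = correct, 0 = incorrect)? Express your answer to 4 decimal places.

P(θ) = 1 / (1 + exp(−α(θ − β)))
P_1 = 1/(1+e^{0.3200}) = 0.4207
P_2 = 1/(1+e^{-3.5160}) = 0.9711
L = P_1 × (1−P_2) = 0.4207 × 0.0289 = 0.01214

0.0121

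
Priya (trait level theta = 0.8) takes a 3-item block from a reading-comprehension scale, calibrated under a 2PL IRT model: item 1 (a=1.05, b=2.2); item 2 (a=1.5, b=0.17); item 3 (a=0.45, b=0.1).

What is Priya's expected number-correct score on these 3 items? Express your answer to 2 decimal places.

1.49

P(theta) = 1 / (1 + exp(−a(theta − b)))
P_1 = 1/(1+e^{1.4700}) = 0.1869
P_2 = 1/(1+e^{-0.9450}) = 0.7201
P_3 = 1/(1+e^{-0.3150}) = 0.5781
E[score] = 0.1869 + 0.7201 + 0.5781 = 1.4852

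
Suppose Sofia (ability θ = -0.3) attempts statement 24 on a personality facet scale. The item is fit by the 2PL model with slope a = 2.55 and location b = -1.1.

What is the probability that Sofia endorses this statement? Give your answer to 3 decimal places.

P(θ) = 1 / (1 + exp(−a(θ − b)))
Exponent: 2.55 × (-0.3 − (-1.1)) = 2.0400
1/(1 + e^{-2.0400}) = 0.8849

0.885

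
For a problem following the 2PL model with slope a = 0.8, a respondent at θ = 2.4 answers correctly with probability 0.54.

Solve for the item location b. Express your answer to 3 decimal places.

P(θ) = 1 / (1 + exp(−a(θ − b)))
logit(0.54) = ln(0.54/0.46) = 0.1603
b = θ − logit/(a) = 2.4 − 0.1603/0.8000 = 2.1996

2.200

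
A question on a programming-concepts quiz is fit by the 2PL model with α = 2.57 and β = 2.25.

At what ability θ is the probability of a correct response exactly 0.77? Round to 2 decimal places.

P(θ) = 1 / (1 + exp(−α(θ − β)))
logit = ln(0.7700/0.2300) = 1.2083
θ = β + logit/(α) = 2.25 + 1.2083/2.5700 = 2.7202

2.72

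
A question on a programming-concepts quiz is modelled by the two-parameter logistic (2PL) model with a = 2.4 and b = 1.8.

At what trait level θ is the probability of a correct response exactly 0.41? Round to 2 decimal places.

P(θ) = 1 / (1 + exp(−a(θ − b)))
logit = ln(0.4100/0.5900) = -0.3640
θ = b + logit/(a) = 1.8 + (-0.3640)/2.4000 = 1.6483

1.65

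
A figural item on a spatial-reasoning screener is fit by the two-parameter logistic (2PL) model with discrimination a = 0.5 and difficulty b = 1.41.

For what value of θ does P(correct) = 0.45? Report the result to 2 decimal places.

1.01

P(θ) = 1 / (1 + exp(−a(θ − b)))
logit = ln(0.4500/0.5500) = -0.2007
θ = b + logit/(a) = 1.41 + (-0.2007)/0.5000 = 1.0087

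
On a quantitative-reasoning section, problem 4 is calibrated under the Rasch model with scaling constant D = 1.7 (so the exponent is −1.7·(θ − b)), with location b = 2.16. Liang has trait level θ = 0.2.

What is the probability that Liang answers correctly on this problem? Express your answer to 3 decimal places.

P(θ) = 1 / (1 + exp(−D·(θ − b)))
Exponent: 1.7 × (0.2 − 2.16) = -3.3320
1/(1 + e^{3.3320}) = 0.0345
P = 0.0345

0.034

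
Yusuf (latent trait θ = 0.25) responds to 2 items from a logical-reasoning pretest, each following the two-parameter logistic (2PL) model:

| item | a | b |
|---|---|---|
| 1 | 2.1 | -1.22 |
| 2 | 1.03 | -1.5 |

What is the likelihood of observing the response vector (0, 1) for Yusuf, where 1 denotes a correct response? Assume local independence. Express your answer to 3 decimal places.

P(θ) = 1 / (1 + exp(−a(θ − b)))
P_1 = 1/(1+e^{-3.0870}) = 0.9564
P_2 = 1/(1+e^{-1.8025}) = 0.8585
L = (1−P_1) × P_2 = 0.0436 × 0.8585 = 0.03747

0.037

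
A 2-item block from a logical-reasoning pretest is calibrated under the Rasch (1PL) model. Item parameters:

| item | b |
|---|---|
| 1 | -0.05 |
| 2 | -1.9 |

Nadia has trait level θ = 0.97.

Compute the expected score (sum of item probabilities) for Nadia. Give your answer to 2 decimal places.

1.68

P(θ) = 1 / (1 + exp(−(θ − b)))
P_1 = 1/(1+e^{-1.0200}) = 0.7350
P_2 = 1/(1+e^{-2.8700}) = 0.9463
E[score] = 0.7350 + 0.9463 = 1.6813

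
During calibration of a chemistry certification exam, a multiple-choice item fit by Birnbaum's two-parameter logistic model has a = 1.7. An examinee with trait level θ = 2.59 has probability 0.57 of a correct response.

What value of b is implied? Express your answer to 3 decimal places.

2.424

P(θ) = 1 / (1 + exp(−a(θ − b)))
logit(0.57) = ln(0.57/0.43) = 0.2819
b = θ − logit/(a) = 2.59 − 0.2819/1.7000 = 2.4242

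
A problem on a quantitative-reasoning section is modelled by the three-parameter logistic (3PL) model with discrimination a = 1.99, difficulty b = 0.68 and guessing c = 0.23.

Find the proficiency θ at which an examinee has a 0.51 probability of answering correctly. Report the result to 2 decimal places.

P(θ) = c + (1 − c) · 1 / (1 + exp(−a(θ − b)))
Remove guessing floor: (0.51 − 0.23)/(1 − 0.23) = 0.3636
logit = ln(0.3636/0.6364) = -0.5596
θ = b + logit/(a) = 0.68 + (-0.5596)/1.9900 = 0.3988

0.40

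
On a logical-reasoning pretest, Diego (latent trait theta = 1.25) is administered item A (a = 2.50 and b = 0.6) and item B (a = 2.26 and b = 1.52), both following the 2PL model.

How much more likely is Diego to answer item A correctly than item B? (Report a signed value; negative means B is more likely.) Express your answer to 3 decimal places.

0.483

P(theta) = 1 / (1 + exp(−a(theta − b)))
P_A = 0.8355
P_B = 0.3520
P_A − P_B = 0.4835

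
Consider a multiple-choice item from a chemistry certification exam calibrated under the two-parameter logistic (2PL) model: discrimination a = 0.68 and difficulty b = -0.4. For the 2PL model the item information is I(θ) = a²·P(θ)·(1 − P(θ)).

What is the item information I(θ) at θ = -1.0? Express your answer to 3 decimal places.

0.111

P = 1/(1+e^{0.4080}) = 0.3994
P(1−P) = 0.3994 × 0.6006 = 0.2399
I = a² × P(1−P) = 0.68² × 0.2399 = 0.11092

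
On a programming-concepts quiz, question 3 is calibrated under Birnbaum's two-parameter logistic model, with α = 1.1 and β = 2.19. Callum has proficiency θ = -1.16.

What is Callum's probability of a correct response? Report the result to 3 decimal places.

P(θ) = 1 / (1 + exp(−α(θ − β)))
Exponent: 1.1 × (-1.16 − 2.19) = -3.6850
1/(1 + e^{3.6850}) = 0.0245

0.024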